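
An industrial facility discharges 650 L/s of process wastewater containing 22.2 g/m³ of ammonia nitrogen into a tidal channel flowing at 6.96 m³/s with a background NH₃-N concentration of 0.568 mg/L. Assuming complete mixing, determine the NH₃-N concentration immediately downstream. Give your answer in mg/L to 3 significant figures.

2.42 mg/L

650 L/s = 0.65 m³/s.
By mass balance at complete mixing, C = (0.65·22.2 + 6.96·0.568) / (0.65 + 6.96) = 18.38/7.61 = 2.416 mg/L.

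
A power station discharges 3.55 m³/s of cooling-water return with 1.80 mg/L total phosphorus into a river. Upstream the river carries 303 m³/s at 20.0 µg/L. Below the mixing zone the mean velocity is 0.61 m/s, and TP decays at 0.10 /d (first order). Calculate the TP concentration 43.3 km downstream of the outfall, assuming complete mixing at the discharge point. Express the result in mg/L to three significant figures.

20.0 µg/L = 0.02 mg/L.
After complete mixing, C₀ = (3.55·1.8 + 303·0.02) / 306.6 = 0.04061 mg/L.
Travel time t = 4.33e+04 m / 0.61 m/s = 7.098e+04 s = 0.8216 d.
C = 0.04061·exp(−0.10·0.8216) = 0.04061·0.9211 = 0.03741 mg/L.

0.0374 mg/L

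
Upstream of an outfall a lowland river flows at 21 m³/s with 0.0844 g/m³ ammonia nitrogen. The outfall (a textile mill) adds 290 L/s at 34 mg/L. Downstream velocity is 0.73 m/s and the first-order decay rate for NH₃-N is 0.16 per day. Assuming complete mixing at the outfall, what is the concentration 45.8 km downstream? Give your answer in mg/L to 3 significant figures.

290 L/s = 0.29 m³/s.
After complete mixing, C₀ = (0.29·34 + 21·0.0844) / 21.29 = 0.5464 mg/L.
Travel time t = 4.58e+04 m / 0.73 m/s = 6.274e+04 s = 0.7262 d.
C = 0.5464·exp(−0.16·0.7262) = 0.5464·0.8903 = 0.4864 mg/L.

0.486 mg/L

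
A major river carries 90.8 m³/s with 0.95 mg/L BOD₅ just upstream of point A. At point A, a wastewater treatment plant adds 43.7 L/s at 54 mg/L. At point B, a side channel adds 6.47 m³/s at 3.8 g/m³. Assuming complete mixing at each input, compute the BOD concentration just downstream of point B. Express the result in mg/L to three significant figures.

1.16 mg/L

43.7 L/s = 0.0437 m³/s.
After input A: C = (90.8·0.95 + 0.0437·54) / 90.84 = 0.9755 mg/L.
After input B: C = (90.84·0.9755 + 6.47·3.8) / 97.31 = 1.163 mg/L.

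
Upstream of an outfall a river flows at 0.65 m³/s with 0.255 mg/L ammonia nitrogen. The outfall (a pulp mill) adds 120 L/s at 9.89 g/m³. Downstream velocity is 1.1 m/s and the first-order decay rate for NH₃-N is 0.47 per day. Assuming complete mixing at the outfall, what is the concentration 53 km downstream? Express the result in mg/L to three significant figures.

1.35 mg/L

120 L/s = 0.12 m³/s.
After complete mixing, C₀ = (0.12·9.89 + 0.65·0.255) / 0.77 = 1.757 mg/L.
Travel time t = 5.3e+04 m / 1.1 m/s = 4.818e+04 s = 0.5577 d.
C = 1.757·exp(−0.47·0.5577) = 1.757·0.7694 = 1.352 mg/L.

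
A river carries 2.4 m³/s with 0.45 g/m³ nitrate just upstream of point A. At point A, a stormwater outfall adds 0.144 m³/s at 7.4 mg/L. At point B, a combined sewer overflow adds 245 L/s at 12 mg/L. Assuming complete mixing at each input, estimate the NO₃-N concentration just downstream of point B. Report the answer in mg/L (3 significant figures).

After input A: C = (2.4·0.45 + 0.144·7.4) / 2.544 = 0.8434 mg/L.
245 L/s = 0.245 m³/s.
After input B: C = (2.544·0.8434 + 0.245·12) / 2.789 = 1.823 mg/L.

1.82 mg/L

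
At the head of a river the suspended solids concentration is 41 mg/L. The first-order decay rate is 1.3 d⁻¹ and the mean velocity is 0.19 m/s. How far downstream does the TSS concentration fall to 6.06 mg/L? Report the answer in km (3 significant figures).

From C = C₀·e^(−kt), t = ln(C₀/C)/k = ln(41/6.06)/1.3 = 1.912/1.3 = 1.471 d.
Distance = v·t = 0.19 m/s × 1.271e+05 s = 2.414e+04 m = 24.14 km.

24.1 km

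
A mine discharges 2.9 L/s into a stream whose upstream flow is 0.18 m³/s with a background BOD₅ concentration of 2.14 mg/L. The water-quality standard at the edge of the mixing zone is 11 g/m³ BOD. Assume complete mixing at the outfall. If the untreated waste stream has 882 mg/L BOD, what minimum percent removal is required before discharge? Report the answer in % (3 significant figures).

36.4 %

2.9 L/s = 0.0029 m³/s.
Mass balance: 11·0.1829 = 0.0029·Cₑ + 0.18·2.14.
Cₑ = (2.012 − 0.3852) / 0.0029 = 560.9 mg/L.
Required removal = 1 − 560.9/882 = 36.4 %.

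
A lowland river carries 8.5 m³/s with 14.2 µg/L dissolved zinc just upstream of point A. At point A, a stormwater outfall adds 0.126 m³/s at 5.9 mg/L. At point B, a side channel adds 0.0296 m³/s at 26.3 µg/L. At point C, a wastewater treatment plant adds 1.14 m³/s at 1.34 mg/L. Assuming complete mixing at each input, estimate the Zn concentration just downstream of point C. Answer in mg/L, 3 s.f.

14.2 µg/L = 0.0142 mg/L.
After input A: C = (8.5·0.0142 + 0.126·5.9) / 8.626 = 0.1002 mg/L.
26.3 µg/L = 0.0263 mg/L.
After input B: C = (8.626·0.1002 + 0.0296·0.0263) / 8.656 = 0.09992 mg/L.
After input C: C = (8.656·0.09992 + 1.14·1.34) / 9.796 = 0.2442 mg/L.

0.244 mg/L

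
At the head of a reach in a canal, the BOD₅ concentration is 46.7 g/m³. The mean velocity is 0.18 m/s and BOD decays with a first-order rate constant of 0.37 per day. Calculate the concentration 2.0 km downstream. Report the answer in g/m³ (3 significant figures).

Travel time t = 2.0 km / 0.18 m/s = 2000/0.18 = 1.111e+04 s = 0.1286 d.
First-order decay: C = 46.7·exp(−0.37·0.1286) = 46.7·0.9535 = 44.53 g/m³.

44.5 g/m³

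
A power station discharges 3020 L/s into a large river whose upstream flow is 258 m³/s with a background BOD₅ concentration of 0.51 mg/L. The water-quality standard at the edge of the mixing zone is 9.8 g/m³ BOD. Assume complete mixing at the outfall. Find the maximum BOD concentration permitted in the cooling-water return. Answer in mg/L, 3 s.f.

3020 L/s = 3.02 m³/s.
Mass balance: 9.8·261 = 3.02·Cₑ + 258·0.51.
Cₑ = (2558 − 131.6) / 3.02 = 803.4 mg/L.

803 mg/L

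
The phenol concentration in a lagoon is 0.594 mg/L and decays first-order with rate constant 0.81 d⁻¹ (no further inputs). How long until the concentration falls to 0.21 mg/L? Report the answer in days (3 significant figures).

t = ln(C₀/C)/k = ln(0.594/0.21)/0.81 = 1.04/0.81 = 1.284 d.

1.28 d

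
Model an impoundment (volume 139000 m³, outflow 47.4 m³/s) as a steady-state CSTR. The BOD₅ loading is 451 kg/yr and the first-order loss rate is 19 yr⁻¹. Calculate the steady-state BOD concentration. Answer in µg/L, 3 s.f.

Outflow Q = 47.4 m³/s × 3.156e+07 s/yr = 1.496e+09 m³/yr.
Steady-state CSTR mass balance: W = Q·C + k·V·C, so C = W/(Q + kV).
Q + kV = 1.496e+09 + 19·139000 = 1.498e+09 m³/yr.
C = 451/1.498e+09 = 3.01e-07 kg/m³ = 0.000301 mg/L = 0.301 µg/L.

0.301 µg/L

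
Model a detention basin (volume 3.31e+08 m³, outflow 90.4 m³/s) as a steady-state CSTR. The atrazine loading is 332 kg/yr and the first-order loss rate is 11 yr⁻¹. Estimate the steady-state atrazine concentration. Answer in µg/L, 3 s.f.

0.0511 µg/L

Outflow Q = 90.4 m³/s × 3.156e+07 s/yr = 2.853e+09 m³/yr.
Steady-state CSTR mass balance: W = Q·C + k·V·C, so C = W/(Q + kV).
Q + kV = 2.853e+09 + 11·3.31e+08 = 6.494e+09 m³/yr.
C = 332/6.494e+09 = 5.113e-08 kg/m³ = 5.113e-05 mg/L = 0.05113 µg/L.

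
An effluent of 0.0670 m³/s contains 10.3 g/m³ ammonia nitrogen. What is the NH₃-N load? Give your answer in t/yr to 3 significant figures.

21.8 t/yr

Mass flux = Q·C = 0.067 m³/s × 10.3 g/m³ = 0.6901 g/s.
= 0.6901 g/s × 31.56 = 21.78 t/yr.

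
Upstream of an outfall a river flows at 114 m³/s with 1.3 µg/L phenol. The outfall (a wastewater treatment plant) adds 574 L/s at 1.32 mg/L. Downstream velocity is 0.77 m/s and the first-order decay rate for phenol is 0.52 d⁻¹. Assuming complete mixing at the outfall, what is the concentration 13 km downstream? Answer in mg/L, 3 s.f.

0.00714 mg/L

574 L/s = 0.574 m³/s.
1.3 µg/L = 0.0013 mg/L.
After complete mixing, C₀ = (0.574·1.32 + 114·0.0013) / 114.6 = 0.007907 mg/L.
Travel time t = 1.3e+04 m / 0.77 m/s = 1.688e+04 s = 0.1954 d.
C = 0.007907·exp(−0.52·0.1954) = 0.007907·0.9034 = 0.007143 mg/L.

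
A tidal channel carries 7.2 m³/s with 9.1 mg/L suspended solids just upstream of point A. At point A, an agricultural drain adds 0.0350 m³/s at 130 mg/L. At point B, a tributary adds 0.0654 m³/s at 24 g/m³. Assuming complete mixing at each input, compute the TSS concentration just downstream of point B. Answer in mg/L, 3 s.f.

After input A: C = (7.2·9.1 + 0.035·130) / 7.235 = 9.685 mg/L.
After input B: C = (7.235·9.685 + 0.0654·24) / 7.3 = 9.813 mg/L.

9.81 mg/L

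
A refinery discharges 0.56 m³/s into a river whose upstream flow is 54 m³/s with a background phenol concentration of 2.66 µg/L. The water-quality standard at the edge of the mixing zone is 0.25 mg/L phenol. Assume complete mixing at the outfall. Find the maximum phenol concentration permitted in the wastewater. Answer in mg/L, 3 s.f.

24.1 mg/L

2.66 µg/L = 0.00266 mg/L.
Mass balance: 0.25·54.56 = 0.56·Cₑ + 54·0.00266.
Cₑ = (13.64 − 0.1436) / 0.56 = 24.1 mg/L.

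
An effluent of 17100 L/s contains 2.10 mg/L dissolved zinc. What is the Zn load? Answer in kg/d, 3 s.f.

17100 L/s = 17.1 m³/s.
Mass flux = Q·C = 17.1 m³/s × 2.1 g/m³ = 35.91 g/s.
= 35.91 g/s × 86.4 = 3103 kg/d.

3100 kg/d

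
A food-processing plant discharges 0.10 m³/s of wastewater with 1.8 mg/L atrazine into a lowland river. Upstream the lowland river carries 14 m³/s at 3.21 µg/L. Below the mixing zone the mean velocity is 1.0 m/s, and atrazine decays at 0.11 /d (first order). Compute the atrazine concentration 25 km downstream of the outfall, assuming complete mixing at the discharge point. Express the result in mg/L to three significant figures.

0.0155 mg/L

3.21 µg/L = 0.00321 mg/L.
After complete mixing, C₀ = (0.1·1.8 + 14·0.00321) / 14.1 = 0.01595 mg/L.
Travel time t = 2.5e+04 m / 1.0 m/s = 2.5e+04 s = 0.2894 d.
C = 0.01595·exp(−0.11·0.2894) = 0.01595·0.9687 = 0.01545 mg/L.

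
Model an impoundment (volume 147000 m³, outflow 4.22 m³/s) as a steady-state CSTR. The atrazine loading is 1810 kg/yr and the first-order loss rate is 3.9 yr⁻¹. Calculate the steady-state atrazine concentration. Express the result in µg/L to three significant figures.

Outflow Q = 4.22 m³/s × 3.156e+07 s/yr = 1.332e+08 m³/yr.
Steady-state CSTR mass balance: W = Q·C + k·V·C, so C = W/(Q + kV).
Q + kV = 1.332e+08 + 3.9·147000 = 1.337e+08 m³/yr.
C = 1810/1.337e+08 = 1.353e-05 kg/m³ = 0.01353 mg/L = 13.53 µg/L.

13.5 µg/L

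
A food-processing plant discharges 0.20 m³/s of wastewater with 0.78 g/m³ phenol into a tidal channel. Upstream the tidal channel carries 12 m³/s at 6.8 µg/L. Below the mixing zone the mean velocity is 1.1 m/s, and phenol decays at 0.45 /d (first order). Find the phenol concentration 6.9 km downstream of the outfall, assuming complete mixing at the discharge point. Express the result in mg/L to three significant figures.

0.0188 mg/L

6.8 µg/L = 0.0068 mg/L.
After complete mixing, C₀ = (0.2·0.78 + 12·0.0068) / 12.2 = 0.01948 mg/L.
Travel time t = 6900 m / 1.1 m/s = 6273 s = 0.0726 d.
C = 0.01948·exp(−0.45·0.0726) = 0.01948·0.9679 = 0.01885 mg/L.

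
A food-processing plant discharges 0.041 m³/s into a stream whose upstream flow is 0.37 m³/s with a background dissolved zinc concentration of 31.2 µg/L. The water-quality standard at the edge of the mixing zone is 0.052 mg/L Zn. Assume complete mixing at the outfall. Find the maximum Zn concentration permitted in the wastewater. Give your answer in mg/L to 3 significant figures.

31.2 µg/L = 0.0312 mg/L.
Mass balance: 0.052·0.411 = 0.041·Cₑ + 0.37·0.0312.
Cₑ = (0.02137 − 0.01154) / 0.041 = 0.2397 mg/L.

0.240 mg/L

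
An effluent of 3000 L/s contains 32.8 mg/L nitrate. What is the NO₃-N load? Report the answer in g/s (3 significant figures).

3000 L/s = 3 m³/s.
Mass flux = Q·C = 3 m³/s × 32.8 g/m³ = 98.4 g/s.

98.4 g/s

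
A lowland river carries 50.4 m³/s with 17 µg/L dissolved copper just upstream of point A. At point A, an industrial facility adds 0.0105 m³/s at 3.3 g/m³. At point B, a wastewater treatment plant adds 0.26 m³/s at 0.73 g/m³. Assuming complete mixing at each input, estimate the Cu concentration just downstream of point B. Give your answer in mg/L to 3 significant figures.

0.0213 mg/L

17 µg/L = 0.017 mg/L.
After input A: C = (50.4·0.017 + 0.0105·3.3) / 50.41 = 0.01768 mg/L.
After input B: C = (50.41·0.01768 + 0.26·0.73) / 50.67 = 0.02134 mg/L.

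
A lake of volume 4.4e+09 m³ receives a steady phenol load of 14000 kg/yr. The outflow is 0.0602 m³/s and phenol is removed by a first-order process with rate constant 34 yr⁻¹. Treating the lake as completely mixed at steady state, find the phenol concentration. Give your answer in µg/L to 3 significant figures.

0.0936 µg/L

Outflow Q = 0.0602 m³/s × 3.156e+07 s/yr = 1.9e+06 m³/yr.
Steady-state CSTR mass balance: W = Q·C + k·V·C, so C = W/(Q + kV).
Q + kV = 1.9e+06 + 34·4.4e+09 = 1.496e+11 m³/yr.
C = 14000/1.496e+11 = 9.358e-08 kg/m³ = 9.358e-05 mg/L = 0.09358 µg/L.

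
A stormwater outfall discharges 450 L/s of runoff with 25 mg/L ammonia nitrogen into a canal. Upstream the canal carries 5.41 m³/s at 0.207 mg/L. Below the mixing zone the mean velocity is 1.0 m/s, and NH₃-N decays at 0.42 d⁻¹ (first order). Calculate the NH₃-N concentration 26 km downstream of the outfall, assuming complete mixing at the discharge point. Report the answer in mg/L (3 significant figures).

1.86 mg/L

450 L/s = 0.45 m³/s.
After complete mixing, C₀ = (0.45·25 + 5.41·0.207) / 5.86 = 2.111 mg/L.
Travel time t = 2.6e+04 m / 1.0 m/s = 2.6e+04 s = 0.3009 d.
C = 2.111·exp(−0.42·0.3009) = 2.111·0.8813 = 1.86 mg/L.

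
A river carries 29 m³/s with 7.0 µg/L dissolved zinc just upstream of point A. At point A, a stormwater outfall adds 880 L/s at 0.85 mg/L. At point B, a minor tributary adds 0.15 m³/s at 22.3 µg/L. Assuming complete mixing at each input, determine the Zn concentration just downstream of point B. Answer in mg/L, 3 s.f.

7.0 µg/L = 0.007 mg/L.
880 L/s = 0.88 m³/s.
After input A: C = (29·0.007 + 0.88·0.85) / 29.88 = 0.03183 mg/L.
22.3 µg/L = 0.0223 mg/L.
After input B: C = (29.88·0.03183 + 0.15·0.0223) / 30.03 = 0.03178 mg/L.

0.0318 mg/L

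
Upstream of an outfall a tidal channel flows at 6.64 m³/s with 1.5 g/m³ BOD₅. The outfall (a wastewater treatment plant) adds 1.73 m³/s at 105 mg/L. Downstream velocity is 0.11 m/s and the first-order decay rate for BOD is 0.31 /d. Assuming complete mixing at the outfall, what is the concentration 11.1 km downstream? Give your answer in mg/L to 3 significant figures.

After complete mixing, C₀ = (1.73·105 + 6.64·1.5) / 8.37 = 22.89 mg/L.
Travel time t = 1.11e+04 m / 0.11 m/s = 1.009e+05 s = 1.168 d.
C = 22.89·exp(−0.31·1.168) = 22.89·0.6962 = 15.94 mg/L.

15.9 mg/L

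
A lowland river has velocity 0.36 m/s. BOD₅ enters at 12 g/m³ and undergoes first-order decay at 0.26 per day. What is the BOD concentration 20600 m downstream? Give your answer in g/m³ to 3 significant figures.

10.1 g/m³

Travel time t = 20600 m / 0.36 m/s = 2.06e+04/0.36 = 5.722e+04 s = 0.6623 d.
First-order decay: C = 12·exp(−0.26·0.6623) = 12·0.8418 = 10.1 g/m³.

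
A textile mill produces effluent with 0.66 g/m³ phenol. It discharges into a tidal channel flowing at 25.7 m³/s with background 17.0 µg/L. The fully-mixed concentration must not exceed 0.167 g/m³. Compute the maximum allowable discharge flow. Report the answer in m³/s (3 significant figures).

7.82 m³/s

17.0 µg/L = 0.017 mg/L.
Mass balance at complete mixing: C_std·(Q_w + Q_r) = Q_w·C_e + Q_r·C_b.
Rearranging, Q_w = Q_r·(C_std − C_b)/(C_e − C_std) = 25.7·(0.167 − 0.017) / (0.66 − 0.167) = 7.819 m³/s.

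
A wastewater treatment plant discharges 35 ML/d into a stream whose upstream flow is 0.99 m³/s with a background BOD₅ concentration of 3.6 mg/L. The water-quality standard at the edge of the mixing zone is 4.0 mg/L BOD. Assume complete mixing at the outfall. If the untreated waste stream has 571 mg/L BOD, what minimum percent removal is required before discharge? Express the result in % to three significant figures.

35 ML/d = 0.4051 m³/s.
Mass balance: 4·1.395 = 0.4051·Cₑ + 0.99·3.6.
Cₑ = (5.58 − 3.564) / 0.4051 = 4.978 mg/L.
Required removal = 1 − 4.978/571 = 99.13 %.

99.1 %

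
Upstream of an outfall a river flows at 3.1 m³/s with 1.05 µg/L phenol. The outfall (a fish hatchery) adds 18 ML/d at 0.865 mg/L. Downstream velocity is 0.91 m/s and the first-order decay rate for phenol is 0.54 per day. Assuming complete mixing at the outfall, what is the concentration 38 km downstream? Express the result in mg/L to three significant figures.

18 ML/d = 0.2083 m³/s.
1.05 µg/L = 0.00105 mg/L.
After complete mixing, C₀ = (0.2083·0.865 + 3.1·0.00105) / 3.308 = 0.05545 mg/L.
Travel time t = 3.8e+04 m / 0.91 m/s = 4.176e+04 s = 0.4833 d.
C = 0.05545·exp(−0.54·0.4833) = 0.05545·0.7703 = 0.04272 mg/L.

0.0427 mg/L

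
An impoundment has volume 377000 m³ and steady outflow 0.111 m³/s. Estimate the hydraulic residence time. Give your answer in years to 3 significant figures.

0.108 yr

Q = 0.111 m³/s × 3.156e+07 s/yr = 3.503e+06 m³/yr.
Hydraulic residence time τ = V/Q = 377000/3.503e+06 = 0.1076 yr.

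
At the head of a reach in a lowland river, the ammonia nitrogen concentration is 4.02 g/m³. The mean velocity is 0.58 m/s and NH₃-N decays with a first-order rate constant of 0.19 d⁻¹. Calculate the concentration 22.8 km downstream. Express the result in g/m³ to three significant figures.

3.69 g/m³

Travel time t = 22.8 km / 0.58 m/s = 2.28e+04/0.58 = 3.931e+04 s = 0.455 d.
First-order decay: C = 4.02·exp(−0.19·0.455) = 4.02·0.9172 = 3.687 g/m³.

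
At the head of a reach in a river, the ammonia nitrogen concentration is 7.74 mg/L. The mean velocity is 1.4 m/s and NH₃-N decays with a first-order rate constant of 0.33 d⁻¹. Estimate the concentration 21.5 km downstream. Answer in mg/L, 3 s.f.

Travel time t = 21.5 km / 1.4 m/s = 2.15e+04/1.4 = 1.536e+04 s = 0.1777 d.
First-order decay: C = 7.74·exp(−0.33·0.1777) = 7.74·0.943 = 7.299 mg/L.

7.30 mg/L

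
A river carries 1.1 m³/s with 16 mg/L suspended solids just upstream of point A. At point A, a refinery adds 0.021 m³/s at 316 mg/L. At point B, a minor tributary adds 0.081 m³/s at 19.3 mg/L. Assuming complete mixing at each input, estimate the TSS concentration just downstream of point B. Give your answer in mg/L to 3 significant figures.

21.5 mg/L

After input A: C = (1.1·16 + 0.021·316) / 1.121 = 21.62 mg/L.
After input B: C = (1.121·21.62 + 0.081·19.3) / 1.202 = 21.46 mg/L.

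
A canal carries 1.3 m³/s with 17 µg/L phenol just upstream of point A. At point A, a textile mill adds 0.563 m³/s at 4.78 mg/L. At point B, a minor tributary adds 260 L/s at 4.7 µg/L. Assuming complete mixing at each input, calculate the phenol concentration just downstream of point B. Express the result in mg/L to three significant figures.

1.28 mg/L

17 µg/L = 0.017 mg/L.
After input A: C = (1.3·0.017 + 0.563·4.78) / 1.863 = 1.456 mg/L.
260 L/s = 0.26 m³/s.
4.7 µg/L = 0.0047 mg/L.
After input B: C = (1.863·1.456 + 0.26·0.0047) / 2.123 = 1.279 mg/L.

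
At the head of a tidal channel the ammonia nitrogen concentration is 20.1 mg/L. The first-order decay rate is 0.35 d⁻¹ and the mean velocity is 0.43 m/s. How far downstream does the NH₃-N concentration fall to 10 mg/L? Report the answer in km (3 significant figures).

From C = C₀·e^(−kt), t = ln(C₀/C)/k = ln(20.1/10)/0.35 = 0.6981/0.35 = 1.995 d.
Distance = v·t = 0.43 m/s × 1.723e+05 s = 7.411e+04 m = 74.11 km.

74.1 km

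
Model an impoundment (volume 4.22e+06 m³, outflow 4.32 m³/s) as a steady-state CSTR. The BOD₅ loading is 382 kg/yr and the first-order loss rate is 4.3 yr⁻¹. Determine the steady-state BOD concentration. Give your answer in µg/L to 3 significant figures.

Outflow Q = 4.32 m³/s × 3.156e+07 s/yr = 1.363e+08 m³/yr.
Steady-state CSTR mass balance: W = Q·C + k·V·C, so C = W/(Q + kV).
Q + kV = 1.363e+08 + 4.3·4.22e+06 = 1.545e+08 m³/yr.
C = 382/1.545e+08 = 2.473e-06 kg/m³ = 0.002473 mg/L = 2.473 µg/L.

2.47 µg/L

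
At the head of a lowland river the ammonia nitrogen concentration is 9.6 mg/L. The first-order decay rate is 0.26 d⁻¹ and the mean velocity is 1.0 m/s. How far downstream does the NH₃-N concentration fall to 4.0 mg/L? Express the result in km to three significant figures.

From C = C₀·e^(−kt), t = ln(C₀/C)/k = ln(9.6/4.0)/0.26 = 0.8755/0.26 = 3.367 d.
Distance = v·t = 1.0 m/s × 2.909e+05 s = 2.909e+05 m = 290.9 km.

291 km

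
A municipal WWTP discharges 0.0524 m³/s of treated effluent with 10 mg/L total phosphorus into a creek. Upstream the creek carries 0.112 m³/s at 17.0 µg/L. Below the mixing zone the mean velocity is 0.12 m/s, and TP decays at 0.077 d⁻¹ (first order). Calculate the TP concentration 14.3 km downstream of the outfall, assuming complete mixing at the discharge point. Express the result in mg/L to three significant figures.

17.0 µg/L = 0.017 mg/L.
After complete mixing, C₀ = (0.0524·10 + 0.112·0.017) / 0.1644 = 3.199 mg/L.
Travel time t = 1.43e+04 m / 0.12 m/s = 1.192e+05 s = 1.379 d.
C = 3.199·exp(−0.077·1.379) = 3.199·0.8992 = 2.877 mg/L.

2.88 mg/L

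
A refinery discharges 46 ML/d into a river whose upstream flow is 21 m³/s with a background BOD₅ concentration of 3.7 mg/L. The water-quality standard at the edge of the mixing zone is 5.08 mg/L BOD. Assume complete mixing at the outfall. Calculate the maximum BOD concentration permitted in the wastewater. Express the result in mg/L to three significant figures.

46 ML/d = 0.5324 m³/s.
Mass balance: 5.08·21.53 = 0.5324·Cₑ + 21·3.7.
Cₑ = (109.4 − 77.7) / 0.5324 = 59.51 mg/L.

59.5 mg/L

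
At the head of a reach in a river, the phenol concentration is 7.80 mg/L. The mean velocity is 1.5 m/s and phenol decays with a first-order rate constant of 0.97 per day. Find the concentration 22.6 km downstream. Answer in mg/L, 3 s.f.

Travel time t = 22.6 km / 1.5 m/s = 2.26e+04/1.5 = 1.507e+04 s = 0.1744 d.
First-order decay: C = 7.80·exp(−0.97·0.1744) = 7.80·0.8444 = 6.586 mg/L.

6.59 mg/L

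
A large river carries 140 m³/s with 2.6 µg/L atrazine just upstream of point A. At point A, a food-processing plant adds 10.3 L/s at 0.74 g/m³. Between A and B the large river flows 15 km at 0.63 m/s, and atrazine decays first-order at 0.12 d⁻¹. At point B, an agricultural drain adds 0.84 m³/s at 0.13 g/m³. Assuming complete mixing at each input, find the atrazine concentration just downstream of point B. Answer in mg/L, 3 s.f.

2.6 µg/L = 0.0026 mg/L.
10.3 L/s = 0.0103 m³/s.
After input A: C = (140·0.0026 + 0.0103·0.74) / 140 = 0.002654 mg/L.
Over the 15 km reach to input B (t = 2.381e+04 s = 0.2756 d), decay gives C = 0.002654·exp(−0.12·0.2756) = 0.002568 mg/L.
After input B: C = (140·0.002568 + 0.84·0.13) / 140.9 = 0.003328 mg/L.

0.00333 mg/L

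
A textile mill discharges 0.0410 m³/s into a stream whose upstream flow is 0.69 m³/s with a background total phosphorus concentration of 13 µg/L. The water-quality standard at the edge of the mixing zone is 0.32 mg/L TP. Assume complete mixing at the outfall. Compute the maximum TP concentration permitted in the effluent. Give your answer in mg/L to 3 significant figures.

5.49 mg/L

13 µg/L = 0.013 mg/L.
Mass balance: 0.32·0.731 = 0.041·Cₑ + 0.69·0.013.
Cₑ = (0.2339 − 0.00897) / 0.041 = 5.487 mg/L.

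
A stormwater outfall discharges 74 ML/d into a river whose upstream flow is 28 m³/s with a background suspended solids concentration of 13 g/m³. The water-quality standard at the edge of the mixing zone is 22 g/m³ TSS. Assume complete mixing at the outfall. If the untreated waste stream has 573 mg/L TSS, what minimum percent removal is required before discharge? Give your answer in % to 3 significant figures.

74 ML/d = 0.8565 m³/s.
Mass balance: 22·28.86 = 0.8565·Cₑ + 28·13.
Cₑ = (634.8 − 364) / 0.8565 = 316.2 mg/L.
Required removal = 1 − 316.2/573 = 44.81 %.

44.8 %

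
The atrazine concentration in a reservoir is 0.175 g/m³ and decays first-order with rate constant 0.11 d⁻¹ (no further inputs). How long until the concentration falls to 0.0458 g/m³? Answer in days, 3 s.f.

12.2 d

t = ln(C₀/C)/k = ln(0.175/0.0458)/0.11 = 1.341/0.11 = 12.19 d.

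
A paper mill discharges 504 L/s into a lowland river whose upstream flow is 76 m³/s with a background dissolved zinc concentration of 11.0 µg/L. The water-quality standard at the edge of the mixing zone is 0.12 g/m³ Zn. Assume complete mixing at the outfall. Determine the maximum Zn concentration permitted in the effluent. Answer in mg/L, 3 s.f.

16.6 mg/L

504 L/s = 0.504 m³/s.
11.0 µg/L = 0.011 mg/L.
Mass balance: 0.12·76.5 = 0.504·Cₑ + 76·0.011.
Cₑ = (9.18 − 0.836) / 0.504 = 16.56 mg/L.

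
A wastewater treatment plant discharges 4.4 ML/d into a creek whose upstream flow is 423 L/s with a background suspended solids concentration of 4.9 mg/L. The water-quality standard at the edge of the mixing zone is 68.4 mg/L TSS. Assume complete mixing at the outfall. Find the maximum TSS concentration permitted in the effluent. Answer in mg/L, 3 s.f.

4.4 ML/d = 0.05093 m³/s.
423 L/s = 0.423 m³/s.
Mass balance: 68.4·0.4739 = 0.05093·Cₑ + 0.423·4.9.
Cₑ = (32.42 − 2.073) / 0.05093 = 595.8 mg/L.

596 mg/L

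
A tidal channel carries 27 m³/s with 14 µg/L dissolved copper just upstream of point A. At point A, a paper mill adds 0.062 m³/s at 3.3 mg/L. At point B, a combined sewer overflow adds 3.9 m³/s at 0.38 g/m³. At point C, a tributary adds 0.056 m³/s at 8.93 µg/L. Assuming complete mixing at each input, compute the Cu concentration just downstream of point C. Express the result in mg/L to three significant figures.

14 µg/L = 0.014 mg/L.
After input A: C = (27·0.014 + 0.062·3.3) / 27.06 = 0.02153 mg/L.
After input B: C = (27.06·0.02153 + 3.9·0.38) / 30.96 = 0.06668 mg/L.
8.93 µg/L = 0.00893 mg/L.
After input C: C = (30.96·0.06668 + 0.056·0.00893) / 31.02 = 0.06658 mg/L.

0.0666 mg/L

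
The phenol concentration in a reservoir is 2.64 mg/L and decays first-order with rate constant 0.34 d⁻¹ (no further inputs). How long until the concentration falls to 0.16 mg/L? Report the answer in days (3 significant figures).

8.25 d

t = ln(C₀/C)/k = ln(2.64/0.16)/0.34 = 2.803/0.34 = 8.245 d.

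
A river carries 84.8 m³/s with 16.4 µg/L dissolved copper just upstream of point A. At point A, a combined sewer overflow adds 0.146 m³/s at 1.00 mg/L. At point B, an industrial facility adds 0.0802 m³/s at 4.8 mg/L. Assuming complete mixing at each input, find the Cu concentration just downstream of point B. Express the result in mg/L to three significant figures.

0.0226 mg/L

16.4 µg/L = 0.0164 mg/L.
After input A: C = (84.8·0.0164 + 0.146·1) / 84.95 = 0.01809 mg/L.
After input B: C = (84.95·0.01809 + 0.0802·4.8) / 85.03 = 0.0226 mg/L.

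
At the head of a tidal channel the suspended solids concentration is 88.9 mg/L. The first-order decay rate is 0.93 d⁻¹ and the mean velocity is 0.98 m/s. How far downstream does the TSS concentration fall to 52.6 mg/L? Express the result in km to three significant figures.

47.8 km

From C = C₀·e^(−kt), t = ln(C₀/C)/k = ln(88.9/52.6)/0.93 = 0.5248/0.93 = 0.5643 d.
Distance = v·t = 0.98 m/s × 4.876e+04 s = 4.778e+04 m = 47.78 km.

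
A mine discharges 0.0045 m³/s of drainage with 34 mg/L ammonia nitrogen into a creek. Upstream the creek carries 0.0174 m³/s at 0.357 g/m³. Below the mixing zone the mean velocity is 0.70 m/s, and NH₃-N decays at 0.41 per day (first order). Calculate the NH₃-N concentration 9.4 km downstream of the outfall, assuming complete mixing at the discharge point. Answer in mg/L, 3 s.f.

6.82 mg/L

After complete mixing, C₀ = (0.0045·34 + 0.0174·0.357) / 0.0219 = 7.27 mg/L.
Travel time t = 9400 m / 0.70 m/s = 1.343e+04 s = 0.1554 d.
C = 7.27·exp(−0.41·0.1554) = 7.27·0.9383 = 6.821 mg/L.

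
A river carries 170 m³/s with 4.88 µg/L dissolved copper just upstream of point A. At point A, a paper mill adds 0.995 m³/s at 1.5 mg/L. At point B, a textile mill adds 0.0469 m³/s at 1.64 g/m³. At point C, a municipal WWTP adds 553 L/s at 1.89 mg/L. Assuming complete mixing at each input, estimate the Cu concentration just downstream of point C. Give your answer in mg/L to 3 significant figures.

0.0201 mg/L

4.88 µg/L = 0.00488 mg/L.
After input A: C = (170·0.00488 + 0.995·1.5) / 171 = 0.01358 mg/L.
After input B: C = (171·0.01358 + 0.0469·1.64) / 171 = 0.01403 mg/L.
553 L/s = 0.553 m³/s.
After input C: C = (171·0.01403 + 0.553·1.89) / 171.6 = 0.02007 mg/L.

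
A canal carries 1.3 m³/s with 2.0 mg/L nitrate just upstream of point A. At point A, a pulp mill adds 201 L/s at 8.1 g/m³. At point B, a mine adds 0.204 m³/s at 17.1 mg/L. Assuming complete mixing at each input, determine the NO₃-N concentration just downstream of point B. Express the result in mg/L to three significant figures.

201 L/s = 0.201 m³/s.
After input A: C = (1.3·2 + 0.201·8.1) / 1.501 = 2.817 mg/L.
After input B: C = (1.501·2.817 + 0.204·17.1) / 1.705 = 4.526 mg/L.

4.53 mg/L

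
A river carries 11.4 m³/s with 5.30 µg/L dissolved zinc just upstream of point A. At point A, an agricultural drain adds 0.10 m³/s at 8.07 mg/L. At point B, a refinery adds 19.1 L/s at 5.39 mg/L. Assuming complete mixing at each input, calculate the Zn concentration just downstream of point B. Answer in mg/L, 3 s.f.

5.30 µg/L = 0.0053 mg/L.
After input A: C = (11.4·0.0053 + 0.1·8.07) / 11.5 = 0.07543 mg/L.
19.1 L/s = 0.0191 m³/s.
After input B: C = (11.5·0.07543 + 0.0191·5.39) / 11.52 = 0.08424 mg/L.

0.0842 mg/L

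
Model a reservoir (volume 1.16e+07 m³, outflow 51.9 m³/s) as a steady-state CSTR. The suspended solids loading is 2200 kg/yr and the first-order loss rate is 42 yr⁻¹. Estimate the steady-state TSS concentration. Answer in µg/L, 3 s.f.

Outflow Q = 51.9 m³/s × 3.156e+07 s/yr = 1.638e+09 m³/yr.
Steady-state CSTR mass balance: W = Q·C + k·V·C, so C = W/(Q + kV).
Q + kV = 1.638e+09 + 42·1.16e+07 = 2.125e+09 m³/yr.
C = 2200/2.125e+09 = 1.035e-06 kg/m³ = 0.001035 mg/L = 1.035 µg/L.

1.04 µg/L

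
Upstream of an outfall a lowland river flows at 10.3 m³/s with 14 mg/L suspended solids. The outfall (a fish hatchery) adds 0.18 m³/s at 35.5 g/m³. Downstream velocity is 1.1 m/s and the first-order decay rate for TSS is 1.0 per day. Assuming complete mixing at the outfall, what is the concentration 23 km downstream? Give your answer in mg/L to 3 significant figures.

11.3 mg/L

After complete mixing, C₀ = (0.18·35.5 + 10.3·14) / 10.48 = 14.37 mg/L.
Travel time t = 2.3e+04 m / 1.1 m/s = 2.091e+04 s = 0.242 d.
C = 14.37·exp(−1.0·0.242) = 14.37·0.7851 = 11.28 mg/L.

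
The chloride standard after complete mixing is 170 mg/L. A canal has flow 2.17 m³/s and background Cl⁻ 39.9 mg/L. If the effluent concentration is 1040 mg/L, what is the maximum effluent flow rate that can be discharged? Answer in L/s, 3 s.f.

325 L/s

Mass balance at complete mixing: C_std·(Q_w + Q_r) = Q_w·C_e + Q_r·C_b.
Rearranging, Q_w = Q_r·(C_std − C_b)/(C_e − C_std) = 2.17·(170 − 39.9) / (1040 − 170) = 0.3245 m³/s.
= 324.5 L/s.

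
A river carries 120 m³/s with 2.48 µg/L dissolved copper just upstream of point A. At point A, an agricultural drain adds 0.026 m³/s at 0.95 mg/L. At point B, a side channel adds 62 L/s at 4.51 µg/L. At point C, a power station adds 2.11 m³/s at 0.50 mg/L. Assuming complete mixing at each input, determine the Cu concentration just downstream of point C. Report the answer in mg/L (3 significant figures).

0.0113 mg/L

2.48 µg/L = 0.00248 mg/L.
After input A: C = (120·0.00248 + 0.026·0.95) / 120 = 0.002685 mg/L.
62 L/s = 0.062 m³/s.
4.51 µg/L = 0.00451 mg/L.
After input B: C = (120·0.002685 + 0.062·0.00451) / 120.1 = 0.002686 mg/L.
After input C: C = (120.1·0.002686 + 2.11·0.5) / 122.2 = 0.01127 mg/L.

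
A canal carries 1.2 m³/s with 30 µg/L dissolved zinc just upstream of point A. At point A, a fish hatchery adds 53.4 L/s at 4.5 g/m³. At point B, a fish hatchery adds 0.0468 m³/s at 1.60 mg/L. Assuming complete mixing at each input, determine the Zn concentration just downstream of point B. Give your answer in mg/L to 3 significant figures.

30 µg/L = 0.03 mg/L.
53.4 L/s = 0.0534 m³/s.
After input A: C = (1.2·0.03 + 0.0534·4.5) / 1.253 = 0.2204 mg/L.
After input B: C = (1.253·0.2204 + 0.0468·1.6) / 1.3 = 0.2701 mg/L.

0.270 mg/L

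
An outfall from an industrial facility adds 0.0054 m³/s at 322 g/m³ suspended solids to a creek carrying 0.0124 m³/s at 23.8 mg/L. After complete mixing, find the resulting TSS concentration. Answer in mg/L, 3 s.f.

Flow-weighted mixing gives C = (0.0054·322 + 0.0124·23.8) / (0.0054 + 0.0124) = 2.034/0.0178 = 114.3 mg/L.

114 mg/L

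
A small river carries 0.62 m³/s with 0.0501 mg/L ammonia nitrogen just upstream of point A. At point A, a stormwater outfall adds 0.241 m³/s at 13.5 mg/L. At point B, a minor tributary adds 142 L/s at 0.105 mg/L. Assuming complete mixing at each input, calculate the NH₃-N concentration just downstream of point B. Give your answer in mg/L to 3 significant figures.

After input A: C = (0.62·0.0501 + 0.241·13.5) / 0.861 = 3.815 mg/L.
142 L/s = 0.142 m³/s.
After input B: C = (0.861·3.815 + 0.142·0.105) / 1.003 = 3.29 mg/L.

3.29 mg/L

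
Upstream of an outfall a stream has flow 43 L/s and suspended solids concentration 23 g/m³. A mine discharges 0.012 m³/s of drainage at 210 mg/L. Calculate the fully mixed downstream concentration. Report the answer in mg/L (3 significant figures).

63.8 mg/L

43 L/s = 0.043 m³/s.
Conservation of mass across the mixing zone: C = (0.012·210 + 0.043·23) / (0.012 + 0.043) = 3.509/0.055 = 63.8 mg/L.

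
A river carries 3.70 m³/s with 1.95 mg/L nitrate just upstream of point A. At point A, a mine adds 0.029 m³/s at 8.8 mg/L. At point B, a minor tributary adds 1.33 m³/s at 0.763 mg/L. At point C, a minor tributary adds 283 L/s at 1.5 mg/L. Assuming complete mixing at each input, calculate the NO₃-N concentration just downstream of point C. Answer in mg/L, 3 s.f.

1.67 mg/L

After input A: C = (3.7·1.95 + 0.029·8.8) / 3.729 = 2.003 mg/L.
After input B: C = (3.729·2.003 + 1.33·0.763) / 5.059 = 1.677 mg/L.
283 L/s = 0.283 m³/s.
After input C: C = (5.059·1.677 + 0.283·1.5) / 5.342 = 1.668 mg/L.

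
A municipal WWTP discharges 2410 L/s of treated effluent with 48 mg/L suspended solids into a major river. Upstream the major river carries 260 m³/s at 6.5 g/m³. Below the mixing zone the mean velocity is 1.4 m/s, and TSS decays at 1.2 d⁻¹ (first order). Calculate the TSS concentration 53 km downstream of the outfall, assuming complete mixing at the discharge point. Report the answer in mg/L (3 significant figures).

2410 L/s = 2.41 m³/s.
After complete mixing, C₀ = (2.41·48 + 260·6.5) / 262.4 = 6.881 mg/L.
Travel time t = 5.3e+04 m / 1.4 m/s = 3.786e+04 s = 0.4382 d.
C = 6.881·exp(−1.2·0.4382) = 6.881·0.5911 = 4.067 mg/L.

4.07 mg/L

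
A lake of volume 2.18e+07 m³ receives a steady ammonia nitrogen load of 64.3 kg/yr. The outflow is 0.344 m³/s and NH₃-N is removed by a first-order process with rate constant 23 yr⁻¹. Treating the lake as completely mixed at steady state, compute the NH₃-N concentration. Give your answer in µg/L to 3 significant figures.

Outflow Q = 0.344 m³/s × 3.156e+07 s/yr = 1.086e+07 m³/yr.
Steady-state CSTR mass balance: W = Q·C + k·V·C, so C = W/(Q + kV).
Q + kV = 1.086e+07 + 23·2.18e+07 = 5.123e+08 m³/yr.
C = 64.3/5.123e+08 = 1.255e-07 kg/m³ = 0.0001255 mg/L = 0.1255 µg/L.

0.126 µg/L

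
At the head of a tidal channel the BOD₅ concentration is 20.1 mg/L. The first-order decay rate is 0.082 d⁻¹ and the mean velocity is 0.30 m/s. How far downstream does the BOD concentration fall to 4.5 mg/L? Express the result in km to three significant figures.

From C = C₀·e^(−kt), t = ln(C₀/C)/k = ln(20.1/4.5)/0.082 = 1.497/0.082 = 18.25 d.
Distance = v·t = 0.30 m/s × 1.577e+06 s = 4.731e+05 m = 473.1 km.

473 km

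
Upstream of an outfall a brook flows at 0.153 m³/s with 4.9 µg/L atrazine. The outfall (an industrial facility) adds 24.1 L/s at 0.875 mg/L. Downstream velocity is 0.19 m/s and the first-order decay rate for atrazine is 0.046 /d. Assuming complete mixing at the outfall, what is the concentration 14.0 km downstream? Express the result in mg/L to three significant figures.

24.1 L/s = 0.0241 m³/s.
4.9 µg/L = 0.0049 mg/L.
After complete mixing, C₀ = (0.0241·0.875 + 0.153·0.0049) / 0.1771 = 0.1233 mg/L.
Travel time t = 1.4e+04 m / 0.19 m/s = 7.368e+04 s = 0.8528 d.
C = 0.1233·exp(−0.046·0.8528) = 0.1233·0.9615 = 0.1186 mg/L.

0.119 mg/L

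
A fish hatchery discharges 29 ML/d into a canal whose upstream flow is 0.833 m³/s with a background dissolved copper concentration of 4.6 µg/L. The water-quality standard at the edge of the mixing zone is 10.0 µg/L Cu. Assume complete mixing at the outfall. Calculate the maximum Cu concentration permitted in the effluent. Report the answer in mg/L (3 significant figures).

29 ML/d = 0.3356 m³/s.
4.6 µg/L = 0.0046 mg/L.
10.0 µg/L = 0.01 mg/L.
Mass balance: 0.01·1.169 = 0.3356·Cₑ + 0.833·0.0046.
Cₑ = (0.01169 − 0.003832) / 0.3356 = 0.0234 mg/L.

0.0234 mg/L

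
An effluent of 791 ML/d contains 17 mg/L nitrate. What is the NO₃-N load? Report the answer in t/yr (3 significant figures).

4910 t/yr

791 ML/d = 9.155 m³/s.
Mass flux = Q·C = 9.155 m³/s × 17 g/m³ = 155.6 g/s.
= 155.6 g/s × 31.56 = 4912 t/yr.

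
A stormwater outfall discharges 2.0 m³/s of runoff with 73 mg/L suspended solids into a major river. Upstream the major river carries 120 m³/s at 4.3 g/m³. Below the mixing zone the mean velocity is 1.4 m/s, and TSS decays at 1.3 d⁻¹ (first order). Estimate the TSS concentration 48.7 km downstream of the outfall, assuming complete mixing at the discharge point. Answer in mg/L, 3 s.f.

3.22 mg/L

After complete mixing, C₀ = (2·73 + 120·4.3) / 122 = 5.426 mg/L.
Travel time t = 4.87e+04 m / 1.4 m/s = 3.479e+04 s = 0.4026 d.
C = 5.426·exp(−1.3·0.4026) = 5.426·0.5925 = 3.215 mg/L.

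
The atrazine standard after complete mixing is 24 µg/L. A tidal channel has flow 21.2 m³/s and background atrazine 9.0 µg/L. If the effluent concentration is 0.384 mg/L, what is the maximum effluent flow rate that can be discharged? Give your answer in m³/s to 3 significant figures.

0.883 m³/s

9.0 µg/L = 0.009 mg/L.
24 µg/L = 0.024 mg/L.
Mass balance at complete mixing: C_std·(Q_w + Q_r) = Q_w·C_e + Q_r·C_b.
Rearranging, Q_w = Q_r·(C_std − C_b)/(C_e − C_std) = 21.2·(0.024 − 0.009) / (0.384 − 0.024) = 0.8833 m³/s.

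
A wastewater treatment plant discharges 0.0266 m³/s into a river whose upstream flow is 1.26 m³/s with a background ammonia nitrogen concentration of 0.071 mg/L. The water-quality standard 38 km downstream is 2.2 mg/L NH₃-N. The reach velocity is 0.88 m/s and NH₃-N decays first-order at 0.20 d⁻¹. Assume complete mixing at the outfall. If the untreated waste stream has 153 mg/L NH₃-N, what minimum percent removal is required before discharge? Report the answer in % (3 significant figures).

Travel time to the compliance point: t = 3.8e+04/0.88 = 4.318e+04 s = 0.4998 d; decay factor exp(−0.20·0.4998) = 0.9049.
So the concentration just after mixing may be at most 2.2/0.9049 = 2.431 mg/L.
Mass balance: 2.431·1.287 = 0.0266·Cₑ + 1.26·0.071.
Cₑ = (3.128 − 0.08946) / 0.0266 = 114.2 mg/L.
Required removal = 1 − 114.2/153 = 25.34 %.

25.3 %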